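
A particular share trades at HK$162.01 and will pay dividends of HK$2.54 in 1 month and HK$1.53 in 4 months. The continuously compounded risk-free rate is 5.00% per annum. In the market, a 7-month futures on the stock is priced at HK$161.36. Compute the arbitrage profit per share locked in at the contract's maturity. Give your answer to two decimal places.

HK$1.29 per share

PV(dividends) I = 2.54·e^(−0.0500·1/12) + 1.53·e^(−0.0500·4/12) = 4.0342
Fair futures F* = (S − I)·e^(rT) = (162.01 − 4.0342)·e^0.029167 = 157.9758 × 1.029597 = 162.6514
Market HK$161.36 < fair 162.6514: forward underpriced → reverse cash-and-carry (short the stock, invest proceeds at r, pay the dividends, go long the forward).
Profit at T = |F_mkt − F*| = |161.36 − 162.6514| = HK$1.29 per share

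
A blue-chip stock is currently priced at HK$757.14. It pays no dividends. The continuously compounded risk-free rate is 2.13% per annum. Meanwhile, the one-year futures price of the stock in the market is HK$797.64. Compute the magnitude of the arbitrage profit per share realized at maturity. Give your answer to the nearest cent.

HK$24.20 per share

Fair futures: F* = S·e^(carry·T), with carry = r = 0.0213
F* = 757.14 · e^(0.0213 × 12/12) = 757.14 · e^0.021300 = 757.14 × 1.021528 = HK$773.4397
Market HK$797.64 > fair HK$773.4397: forward overpriced → cash-and-carry (buy spot, short the forward).
At maturity, profit = |F_mkt − F*| = |797.64 − 773.4397| = HK$24.20 per share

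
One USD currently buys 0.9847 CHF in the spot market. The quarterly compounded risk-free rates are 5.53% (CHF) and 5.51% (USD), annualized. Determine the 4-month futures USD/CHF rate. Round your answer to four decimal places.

By covered interest parity, F = S · (1+r_CHF/4)^(4T) / (1+r_USD/4)^(4T)
= 0.9847 × 1.018476 / 1.018409 = 0.9847 × 1.000066
F = 0.9848 CHF per USD

0.9848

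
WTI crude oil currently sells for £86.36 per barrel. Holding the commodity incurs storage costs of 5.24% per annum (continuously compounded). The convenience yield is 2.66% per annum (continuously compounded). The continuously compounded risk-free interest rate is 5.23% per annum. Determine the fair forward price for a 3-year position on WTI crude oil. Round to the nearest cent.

Net carry = r + u − y = 0.0523 + 0.0524 − 0.0266 = 0.0781
F = S·e^((r+u−y)T) = 86.36 · e^(0.0781 × 3) = 86.36 · e^0.234300
= 86.36 × 1.264024 = £109.16 per barrel

£109.16 per barrel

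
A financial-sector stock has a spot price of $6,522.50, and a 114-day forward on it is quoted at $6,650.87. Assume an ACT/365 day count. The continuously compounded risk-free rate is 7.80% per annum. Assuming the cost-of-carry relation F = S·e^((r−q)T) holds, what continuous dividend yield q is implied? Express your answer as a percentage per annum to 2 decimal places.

1.56%

From F = S·e^((r−q)T): (r − q) = ln(F/S)/T
ln(6650.87/6522.50) = ln(1.019681) = 0.019490
(r − q) = 0.019490 / (114/365) = 0.062402
q = r − ln(F/S)/T = 0.0780 − 0.062402 = 0.015598
q = 1.56%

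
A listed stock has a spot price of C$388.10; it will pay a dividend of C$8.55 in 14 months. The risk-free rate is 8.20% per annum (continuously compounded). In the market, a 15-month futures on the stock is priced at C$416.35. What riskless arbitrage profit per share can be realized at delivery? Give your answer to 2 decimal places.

PV(dividends) I = 8.55·e^(−0.0820·14/12) = 7.7700
Fair futures F* = (S − I)·e^(rT) = (388.10 − 7.7700)·e^0.102500 = 380.3300 × 1.107937 = 421.3817
Market C$416.35 < fair 421.3817: forward underpriced → reverse cash-and-carry (short the stock, invest proceeds at r, pay the dividends, go long the forward).
Profit at T = |F_mkt − F*| = |416.35 − 421.3817| = C$5.03 per share

C$5.03 per share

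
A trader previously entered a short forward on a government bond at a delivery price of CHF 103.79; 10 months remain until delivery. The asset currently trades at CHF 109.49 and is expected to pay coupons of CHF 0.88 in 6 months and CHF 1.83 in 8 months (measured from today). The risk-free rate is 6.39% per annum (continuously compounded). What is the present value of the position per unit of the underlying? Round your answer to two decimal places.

PV(remaining coupons) I = 0.88·e^(−0.0639·6/12) + 1.83·e^(−0.0639·8/12) = 2.6060
Current forward F = (S − I)·e^(rT) = (109.49 − 2.6060)·e^(0.0639·10/12) = 106.8840 × 1.054693 = 112.7298
Value (long) = (F − K)·e^(−rT) = (112.7298 − 103.79) × 0.948143 = 8.4762
Short position value = −(long value) = -CHF 8.48

-CHF 8.48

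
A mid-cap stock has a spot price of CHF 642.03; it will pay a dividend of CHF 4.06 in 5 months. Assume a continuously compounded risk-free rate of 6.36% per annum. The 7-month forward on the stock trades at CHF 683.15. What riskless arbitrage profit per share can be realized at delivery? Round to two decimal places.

CHF 20.96 per share

PV(dividends) I = 4.06·e^(−0.0636·5/12) = 3.9538
Fair forward F* = (S − I)·e^(rT) = (642.03 − 3.9538)·e^0.037100 = 638.0762 × 1.037797 = 662.1936
Market CHF 683.15 > fair 662.1936: forward overpriced → cash-and-carry (borrow at r, buy the stock and collect the dividends, short the forward).
Profit at T = |F_mkt − F*| = |683.15 − 662.1936| = CHF 20.96 per share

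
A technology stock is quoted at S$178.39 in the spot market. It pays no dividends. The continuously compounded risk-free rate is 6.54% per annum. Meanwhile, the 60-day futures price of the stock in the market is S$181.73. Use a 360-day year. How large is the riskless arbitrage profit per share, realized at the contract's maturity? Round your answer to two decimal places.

S$1.38 per share

Fair futures: F* = S·e^(carry·T), with carry = r = 0.0654
F* = 178.39 · e^(0.0654 × 60/360) = 178.39 · e^0.010900 = 178.39 × 1.010960 = S$180.3452
Market S$181.73 > fair S$180.3452: forward overpriced → cash-and-carry (buy spot, short the forward).
At maturity, profit = |F_mkt − F*| = |181.73 − 180.3452| = S$1.38 per share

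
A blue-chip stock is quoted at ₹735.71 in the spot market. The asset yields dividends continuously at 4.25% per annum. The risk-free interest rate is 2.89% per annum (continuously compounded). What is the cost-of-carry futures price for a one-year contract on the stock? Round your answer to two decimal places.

F = S·e^((r − q)T) = 735.71 · e^((0.0289 − 0.0425) × 12/12)
= 735.71 · e^-0.013600 = 735.71 × 0.986492
F = ₹725.77

₹725.77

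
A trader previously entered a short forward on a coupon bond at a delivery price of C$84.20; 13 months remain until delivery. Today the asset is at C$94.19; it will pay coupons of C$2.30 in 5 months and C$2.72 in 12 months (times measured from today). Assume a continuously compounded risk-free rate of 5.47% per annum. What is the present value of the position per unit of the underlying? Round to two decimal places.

PV(remaining coupons) I = 2.30·e^(−0.0547·5/12) + 2.72·e^(−0.0547·12/12) = 4.8234
Current forward F = (S − I)·e^(rT) = (94.19 − 4.8234)·e^(0.0547·13/12) = 89.3666 × 1.061049 = 94.8223
Value (long) = (F − K)·e^(−rT) = (94.8223 − 84.20) × 0.942463 = 10.0111
Short position value = −(long value) = -C$10.01

-C$10.01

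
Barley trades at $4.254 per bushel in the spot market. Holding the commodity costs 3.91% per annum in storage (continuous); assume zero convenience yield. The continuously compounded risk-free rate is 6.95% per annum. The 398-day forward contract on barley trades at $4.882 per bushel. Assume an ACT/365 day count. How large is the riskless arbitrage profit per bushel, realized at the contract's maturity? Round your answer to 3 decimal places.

Fair forward: F* = S·e^(carry·T), with carry = (r + u) = 0.0695 + 0.0391 = 0.1086
F* = 4.254 · e^(0.1086 × 398/365) = 4.254 · e^0.118419 = 4.254 × 1.125716 = $4.7888
Market $4.882 > fair $4.7888: forward overpriced → cash-and-carry (buy spot, short the forward).
At maturity, profit = |F_mkt − F*| = |4.882 − 4.7888| = $0.093 per bushel

$0.093 per bushel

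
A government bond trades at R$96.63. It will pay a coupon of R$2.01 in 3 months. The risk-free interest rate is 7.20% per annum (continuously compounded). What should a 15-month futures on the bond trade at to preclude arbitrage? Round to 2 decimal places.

PV(coupons) I = 2.01·e^(−0.0720·3/12)
I = 1.9741
F = (S − I)·e^(rT) = (96.63 − 1.9741) · e^(0.0720·15/12)
= 94.6559 · e^0.090000 = 94.6559 × 1.094174 = R$103.57

R$103.57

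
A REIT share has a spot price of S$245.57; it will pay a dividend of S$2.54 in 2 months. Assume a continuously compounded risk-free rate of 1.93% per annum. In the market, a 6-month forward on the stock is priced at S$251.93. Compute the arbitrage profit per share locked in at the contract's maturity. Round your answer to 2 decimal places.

PV(dividends) I = 2.54·e^(−0.0193·2/12) = 2.5318
Fair forward F* = (S − I)·e^(rT) = (245.57 − 2.5318)·e^0.009650 = 243.0382 × 1.009697 = 245.3949
Market S$251.93 > fair 245.3949: forward overpriced → cash-and-carry (borrow at r, buy the stock and collect the dividends, short the forward).
Profit at T = |F_mkt − F*| = |251.93 − 245.3949| = S$6.54 per share

S$6.54 per share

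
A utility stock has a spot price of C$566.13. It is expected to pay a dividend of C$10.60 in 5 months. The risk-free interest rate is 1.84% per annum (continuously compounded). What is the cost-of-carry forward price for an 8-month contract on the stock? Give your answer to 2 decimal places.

C$562.47

PV(dividends) I = 10.60·e^(−0.0184·5/12)
I = 10.5190
F = (S − I)·e^(rT) = (566.13 − 10.5190) · e^(0.0184·8/12)
= 555.6110 · e^0.012267 = 555.6110 × 1.012343 = C$562.47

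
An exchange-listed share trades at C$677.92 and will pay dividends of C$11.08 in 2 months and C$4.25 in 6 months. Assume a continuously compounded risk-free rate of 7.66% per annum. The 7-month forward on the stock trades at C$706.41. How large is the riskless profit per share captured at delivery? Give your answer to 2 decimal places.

PV(dividends) I = 11.08·e^(−0.0766·2/12) + 4.25·e^(−0.0766·6/12) = 15.0297
Fair forward F* = (S − I)·e^(rT) = (677.92 − 15.0297)·e^0.044683 = 662.8903 × 1.045696 = 693.1817
Market C$706.41 > fair 693.1817: forward overpriced → cash-and-carry (borrow at r, buy the stock and collect the dividends, short the forward).
Profit at T = |F_mkt − F*| = |706.41 − 693.1817| = C$13.23 per share

C$13.23 per share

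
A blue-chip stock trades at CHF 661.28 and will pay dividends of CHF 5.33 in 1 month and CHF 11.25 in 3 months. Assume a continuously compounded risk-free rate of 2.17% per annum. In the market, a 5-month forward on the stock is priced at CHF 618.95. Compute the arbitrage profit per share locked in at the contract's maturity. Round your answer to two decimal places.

PV(dividends) I = 5.33·e^(−0.0217·1/12) + 11.25·e^(−0.0217·3/12) = 16.5095
Fair forward F* = (S − I)·e^(rT) = (661.28 − 16.5095)·e^0.009042 = 644.7705 × 1.009083 = 650.6270
Market CHF 618.95 < fair 650.6270: forward underpriced → reverse cash-and-carry (short the stock, invest proceeds at r, pay the dividends, go long the forward).
Profit at T = |F_mkt − F*| = |618.95 − 650.6270| = CHF 31.68 per share

CHF 31.68 per share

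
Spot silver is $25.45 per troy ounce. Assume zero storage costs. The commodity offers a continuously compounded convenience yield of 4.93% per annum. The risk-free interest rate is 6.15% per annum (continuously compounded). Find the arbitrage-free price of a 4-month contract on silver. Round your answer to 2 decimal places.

$25.55 per troy ounce

Net carry = r + u − y = 0.0615 + 0.0000 − 0.0493 = 0.0122
F = S·e^((r+u−y)T) = 25.45 · e^(0.0122 × 4/12) = 25.45 · e^0.004067
= 25.45 × 1.004075 = $25.55 per troy ounce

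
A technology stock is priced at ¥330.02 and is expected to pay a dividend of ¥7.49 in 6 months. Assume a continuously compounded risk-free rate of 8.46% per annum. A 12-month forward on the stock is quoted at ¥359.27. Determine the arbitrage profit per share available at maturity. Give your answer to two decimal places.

PV(dividends) I = 7.49·e^(−0.0846·6/12) = 7.1798
Fair forward F* = (S − I)·e^(rT) = (330.02 − 7.1798)·e^0.084600 = 322.8402 × 1.088282 = 351.3412
Market ¥359.27 > fair 351.3412: forward overpriced → cash-and-carry (borrow at r, buy the stock and collect the dividends, short the forward).
Profit at T = |F_mkt − F*| = |359.27 − 351.3412| = ¥7.93 per share

¥7.93 per share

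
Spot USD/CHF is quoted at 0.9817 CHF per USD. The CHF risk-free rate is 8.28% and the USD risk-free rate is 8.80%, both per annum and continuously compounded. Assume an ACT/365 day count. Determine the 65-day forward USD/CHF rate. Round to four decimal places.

0.9808

F = S·e^((r_CHF − r_USD)T) = 0.9817 · e^((0.0828 − 0.0880) × 65/365)
= 0.9817 · e^-0.000926 = 0.9817 × 0.999074
F = 0.9808 CHF per USD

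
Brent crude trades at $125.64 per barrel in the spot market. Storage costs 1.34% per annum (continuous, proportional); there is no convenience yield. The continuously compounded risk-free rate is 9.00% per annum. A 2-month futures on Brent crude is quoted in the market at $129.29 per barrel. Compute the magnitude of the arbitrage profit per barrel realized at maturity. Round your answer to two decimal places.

Fair futures: F* = S·e^(carry·T), with carry = (r + u) = 0.0900 + 0.0134 = 0.1034
F* = 125.64 · e^(0.1034 × 2/12) = 125.64 · e^0.017233 = 125.64 × 1.017382 = $127.8239
Market $129.29 > fair $127.8239: forward overpriced → cash-and-carry (buy spot, short the forward).
At maturity, profit = |F_mkt − F*| = |129.29 − 127.8239| = $1.47 per barrel

$1.47 per barrel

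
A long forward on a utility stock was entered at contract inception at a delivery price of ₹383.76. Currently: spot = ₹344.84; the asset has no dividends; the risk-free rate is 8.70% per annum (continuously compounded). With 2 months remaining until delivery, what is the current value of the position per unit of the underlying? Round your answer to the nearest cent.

-₹33.40

Current fair forward for the remaining 2 months: F = S·e^(r·T), r = 0.0870
F = 344.84 · e^(0.0870 × 2/12) = 344.84 × 1.014606 = 349.8767
Value of long forward = (F − K)·e^(−rT) = (349.8767 − 383.76) · e^(−0.0870·2/12)
= -33.8833 × 0.985605 = -33.40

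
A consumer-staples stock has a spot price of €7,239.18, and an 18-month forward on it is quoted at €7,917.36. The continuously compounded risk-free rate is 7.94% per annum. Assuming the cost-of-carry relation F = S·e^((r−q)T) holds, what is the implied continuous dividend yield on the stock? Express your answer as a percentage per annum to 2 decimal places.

1.97%

From F = S·e^((r−q)T): (r − q) = ln(F/S)/T
ln(7917.36/7239.18) = ln(1.093682) = 0.089550
(r − q) = 0.089550 / (18/12) = 0.059700
q = r − ln(F/S)/T = 0.0794 − 0.059700 = 0.019700
q = 1.97%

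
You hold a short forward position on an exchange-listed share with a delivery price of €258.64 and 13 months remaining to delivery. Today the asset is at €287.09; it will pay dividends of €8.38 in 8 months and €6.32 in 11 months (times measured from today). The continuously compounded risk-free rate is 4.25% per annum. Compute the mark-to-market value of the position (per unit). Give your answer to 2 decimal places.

PV(remaining dividends) I = 8.38·e^(−0.0425·8/12) + 6.32·e^(−0.0425·11/12) = 14.2244
Current forward F = (S − I)·e^(rT) = (287.09 − 14.2244)·e^(0.0425·13/12) = 272.8656 × 1.047118 = 285.7225
Value (long) = (F − K)·e^(−rT) = (285.7225 − 258.64) × 0.955002 = 25.8638
Short position value = −(long value) = -€25.86

-€25.86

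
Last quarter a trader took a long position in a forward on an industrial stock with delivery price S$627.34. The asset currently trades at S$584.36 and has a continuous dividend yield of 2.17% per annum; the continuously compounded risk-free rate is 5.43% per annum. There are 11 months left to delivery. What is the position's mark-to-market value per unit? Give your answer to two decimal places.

Current fair forward for the remaining 11 months: F = S·e^((r − q)·T), (r − q) = 0.0543 − 0.0217 = 0.0326
F = 584.36 · e^(0.0326 × 11/12) = 584.36 × 1.030334 = 602.0860
Value of long forward = (F − K)·e^(−rT) = (602.0860 − 627.34) · e^(−0.0543·11/12)
= -25.2540 × 0.951443 = -24.03

-S$24.03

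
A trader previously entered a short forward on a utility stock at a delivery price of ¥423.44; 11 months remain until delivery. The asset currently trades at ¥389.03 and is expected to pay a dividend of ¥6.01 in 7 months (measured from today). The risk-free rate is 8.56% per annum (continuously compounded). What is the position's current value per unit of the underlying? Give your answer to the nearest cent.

¥8.17

PV(remaining dividends) I = 6.01·e^(−0.0856·7/12) = 5.7173
Current forward F = (S − I)·e^(rT) = (389.03 − 5.7173)·e^(0.0856·11/12) = 383.3127 × 1.081627 = 414.6014
Value (long) = (F − K)·e^(−rT) = (414.6014 − 423.44) × 0.924533 = -8.1716
Short position value = −(long value) = ¥8.17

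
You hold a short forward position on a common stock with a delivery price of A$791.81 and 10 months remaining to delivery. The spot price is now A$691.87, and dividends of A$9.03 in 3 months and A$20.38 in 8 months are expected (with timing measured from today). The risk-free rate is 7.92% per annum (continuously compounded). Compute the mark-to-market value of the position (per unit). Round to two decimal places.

A$77.55

PV(remaining dividends) I = 9.03·e^(−0.0792·3/12) + 20.38·e^(−0.0792·8/12) = 28.1848
Current forward F = (S − I)·e^(rT) = (691.87 − 28.1848)·e^(0.0792·10/12) = 663.6852 × 1.068227 = 708.9665
Value (long) = (F − K)·e^(−rT) = (708.9665 − 791.81) × 0.936131 = -77.5524
Short position value = −(long value) = A$77.55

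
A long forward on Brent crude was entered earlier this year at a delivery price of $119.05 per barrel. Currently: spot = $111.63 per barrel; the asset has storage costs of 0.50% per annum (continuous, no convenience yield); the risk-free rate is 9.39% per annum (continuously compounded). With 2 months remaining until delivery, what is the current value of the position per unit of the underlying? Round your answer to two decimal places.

-$5.48 per barrel

Current fair forward for the remaining 2 months: F = S·e^((r + u)·T), (r + u) = 0.0939 + 0.0050 = 0.0989
F = 111.63 · e^(0.0989 × 2/12) = 111.63 × 1.016620 = 113.4853
Value of long forward = (F − K)·e^(−rT) = (113.4853 − 119.05) · e^(−0.0939·2/12)
= -5.5647 × 0.984472 = -5.48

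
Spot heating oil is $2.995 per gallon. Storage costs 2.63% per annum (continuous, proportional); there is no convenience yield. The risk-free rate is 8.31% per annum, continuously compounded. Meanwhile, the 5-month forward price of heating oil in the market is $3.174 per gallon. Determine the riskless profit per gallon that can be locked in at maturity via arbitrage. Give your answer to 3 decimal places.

$0.039 per gallon

Fair forward: F* = S·e^(carry·T), with carry = (r + u) = 0.0831 + 0.0263 = 0.1094
F* = 2.995 · e^(0.1094 × 5/12) = 2.995 · e^0.045583 = 2.995 × 1.046638 = $3.1347
Market $3.174 > fair $3.1347: forward overpriced → cash-and-carry (buy spot, short the forward).
At maturity, profit = |F_mkt − F*| = |3.174 − 3.1347| = $0.039 per gallon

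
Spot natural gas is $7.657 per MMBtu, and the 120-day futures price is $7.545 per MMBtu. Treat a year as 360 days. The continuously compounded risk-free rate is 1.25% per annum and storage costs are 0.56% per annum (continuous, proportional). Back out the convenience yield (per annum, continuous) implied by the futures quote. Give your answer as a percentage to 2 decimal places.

F = S·e^((r+u−y)T) ⇒ (r+u−y) = ln(F/S)/T
ln(7.545/7.657) = -0.014735; /T ⇒ -0.044205
y = r + u − ln(F/S)/T = 0.0125 + 0.0056 + 0.044205 = 0.062305
y = 6.23%

6.23%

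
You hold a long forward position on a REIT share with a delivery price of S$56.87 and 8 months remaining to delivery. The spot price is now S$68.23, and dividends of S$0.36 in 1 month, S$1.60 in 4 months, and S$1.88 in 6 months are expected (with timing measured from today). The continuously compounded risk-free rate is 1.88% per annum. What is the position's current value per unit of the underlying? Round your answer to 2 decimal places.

S$8.26

PV(remaining dividends) I = 0.36·e^(−0.0188·1/12) + 1.60·e^(−0.0188·4/12) + 1.88·e^(−0.0188·6/12) = 3.8119
Current forward F = (S − I)·e^(rT) = (68.23 − 3.8119)·e^(0.0188·8/12) = 64.4181 × 1.012612 = 65.2305
Value (long) = (F − K)·e^(−rT) = (65.2305 − 56.87) × 0.987545 = 8.2564
Value = S$8.26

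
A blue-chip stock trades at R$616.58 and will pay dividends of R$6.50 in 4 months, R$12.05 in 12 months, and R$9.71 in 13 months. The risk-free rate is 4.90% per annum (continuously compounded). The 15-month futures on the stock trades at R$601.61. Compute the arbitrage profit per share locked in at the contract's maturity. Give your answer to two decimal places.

PV(dividends) I = 6.50·e^(−0.0490·4/12) + 12.05·e^(−0.0490·12/12) + 9.71·e^(−0.0490·13/12) = 27.0765
Fair futures F* = (S − I)·e^(rT) = (616.58 − 27.0765)·e^0.061250 = 589.5035 × 1.063165 = 626.7395
Market R$601.61 < fair 626.7395: forward underpriced → reverse cash-and-carry (short the stock, invest proceeds at r, pay the dividends, go long the forward).
Profit at T = |F_mkt − F*| = |601.61 − 626.7395| = R$25.13 per share

R$25.13 per share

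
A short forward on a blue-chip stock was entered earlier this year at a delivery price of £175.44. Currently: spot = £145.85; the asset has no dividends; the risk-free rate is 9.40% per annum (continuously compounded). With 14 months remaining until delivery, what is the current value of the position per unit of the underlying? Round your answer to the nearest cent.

Current fair forward for the remaining 14 months: F = S·e^(r·T), r = 0.0940
F = 145.85 · e^(0.0940 × 14/12) = 145.85 × 1.115906 = 162.7549
Value of long forward = (F − K)·e^(−rT) = (162.7549 − 175.44) · e^(−0.0940·14/12)
= -12.6851 × 0.896133 = -11.37
Short position value = −(long value) = £11.37

£11.37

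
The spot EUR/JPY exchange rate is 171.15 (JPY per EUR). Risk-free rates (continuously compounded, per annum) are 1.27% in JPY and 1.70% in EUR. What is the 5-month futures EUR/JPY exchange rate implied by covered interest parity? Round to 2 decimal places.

F = S·e^((r_JPY − r_EUR)T) = 171.15 · e^((0.0127 − 0.0170) × 5/12)
= 171.15 · e^-0.001792 = 171.15 × 0.998210
F = 170.84 JPY per EUR

170.84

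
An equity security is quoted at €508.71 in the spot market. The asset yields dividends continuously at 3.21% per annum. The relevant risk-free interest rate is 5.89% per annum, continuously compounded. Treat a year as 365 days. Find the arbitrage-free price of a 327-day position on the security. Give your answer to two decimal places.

F = S·e^((r − q)T) = 508.71 · e^((0.0589 − 0.0321) × 327/365)
= 508.71 · e^0.024010 = 508.71 × 1.024301
F = €521.07

€521.07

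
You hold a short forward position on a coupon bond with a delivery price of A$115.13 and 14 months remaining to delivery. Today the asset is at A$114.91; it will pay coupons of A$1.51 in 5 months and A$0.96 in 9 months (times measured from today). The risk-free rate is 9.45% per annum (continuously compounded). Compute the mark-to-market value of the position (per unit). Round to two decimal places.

-A$9.45

PV(remaining coupons) I = 1.51·e^(−0.0945·5/12) + 0.96·e^(−0.0945·9/12) = 2.3460
Current forward F = (S − I)·e^(rT) = (114.91 − 2.3460)·e^(0.0945·14/12) = 112.5640 × 1.116557 = 125.6841
Value (long) = (F − K)·e^(−rT) = (125.6841 − 115.13) × 0.895610 = 9.4524
Short position value = −(long value) = -A$9.45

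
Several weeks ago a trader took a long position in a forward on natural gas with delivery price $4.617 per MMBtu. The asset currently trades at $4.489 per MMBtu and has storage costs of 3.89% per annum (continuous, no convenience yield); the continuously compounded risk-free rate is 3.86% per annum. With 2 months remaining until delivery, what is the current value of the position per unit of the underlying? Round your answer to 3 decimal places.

-$0.069 per MMBtu

Current fair forward for the remaining 2 months: F = S·e^((r + u)·T), (r + u) = 0.0386 + 0.0389 = 0.0775
F = 4.489 · e^(0.0775 × 2/12) = 4.489 × 1.013000 = 4.5474
Value of long forward = (F − K)·e^(−rT) = (4.5474 − 4.617) · e^(−0.0386·2/12)
= -0.0696 × 0.993587 = -0.069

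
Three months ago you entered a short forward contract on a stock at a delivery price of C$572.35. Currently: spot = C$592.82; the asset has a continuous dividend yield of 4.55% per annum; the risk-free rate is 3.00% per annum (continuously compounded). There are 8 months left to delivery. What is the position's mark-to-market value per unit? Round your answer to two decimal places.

Current fair forward for the remaining 8 months: F = S·e^((r − q)·T), (r − q) = 0.0300 − 0.0455 = -0.0155
F = 592.82 · e^(-0.0155 × 8/12) = 592.82 × 0.989720 = 586.7258
Value of long forward = (F − K)·e^(−rT) = (586.7258 − 572.35) · e^(−0.0300·8/12)
= 14.3758 × 0.980199 = 14.09
Short position value = −(long value) = -C$14.09

-C$14.09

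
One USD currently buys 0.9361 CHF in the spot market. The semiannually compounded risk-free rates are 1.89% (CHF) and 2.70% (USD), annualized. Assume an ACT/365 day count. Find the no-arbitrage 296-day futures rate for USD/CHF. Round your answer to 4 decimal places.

By covered interest parity, F = S · (1+r_CHF/2)^(2T) / (1+r_USD/2)^(2T)
= 0.9361 × 1.015372 / 1.021988 = 0.9361 × 0.993526
F = 0.9300 CHF per USD

0.9300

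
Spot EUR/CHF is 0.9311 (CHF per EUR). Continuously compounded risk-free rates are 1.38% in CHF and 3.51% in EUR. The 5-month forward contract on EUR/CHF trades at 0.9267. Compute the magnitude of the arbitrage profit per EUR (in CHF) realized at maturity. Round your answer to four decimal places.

Fair forward: F* = S·e^(carry·T), with carry = (r_CHF − r_EUR) = 0.0138 − 0.0351 = -0.0213
F* = 0.9311 · e^(-0.0213 × 5/12) = 0.9311 · e^-0.008875 = 0.9311 × 0.991164 = 0.9229
Market 0.9267 > fair 0.9229: forward overpriced → cash-and-carry (buy spot, short the forward).
At maturity, profit = |F_mkt − F*| = |0.9267 − 0.9229| = 0.0038 per EUR (in CHF)

0.0038 per EUR (in CHF)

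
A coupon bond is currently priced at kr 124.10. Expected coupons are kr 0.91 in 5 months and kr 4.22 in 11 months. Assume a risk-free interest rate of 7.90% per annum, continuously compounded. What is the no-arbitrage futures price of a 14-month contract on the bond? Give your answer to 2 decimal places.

kr 130.81

PV(coupons) I = 0.91·e^(−0.0790·5/12) + 4.22·e^(−0.0790·11/12)
I = 0.8805 + 3.9252 = 4.8057
F = (S − I)·e^(rT) = (124.10 − 4.8057) · e^(0.0790·14/12)
= 119.2943 · e^0.092167 = 119.2943 × 1.096548 = kr 130.81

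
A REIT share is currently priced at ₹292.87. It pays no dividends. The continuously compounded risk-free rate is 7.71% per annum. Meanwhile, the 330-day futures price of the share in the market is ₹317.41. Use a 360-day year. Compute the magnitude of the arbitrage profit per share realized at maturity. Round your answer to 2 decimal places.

Fair futures: F* = S·e^(carry·T), with carry = r = 0.0771
F* = 292.87 · e^(0.0771 × 330/360) = 292.87 · e^0.070675 = 292.87 × 1.073232 = ₹314.3175
Market ₹317.41 > fair ₹314.3175: forward overpriced → cash-and-carry (buy spot, short the forward).
At maturity, profit = |F_mkt − F*| = |317.41 − 314.3175| = ₹3.09 per share

₹3.09 per share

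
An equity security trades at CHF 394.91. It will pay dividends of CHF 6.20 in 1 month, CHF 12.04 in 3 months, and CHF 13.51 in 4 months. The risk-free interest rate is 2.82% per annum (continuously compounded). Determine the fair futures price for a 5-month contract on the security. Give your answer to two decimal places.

CHF 367.68

PV(dividends) I = 6.20·e^(−0.0282·1/12) + 12.04·e^(−0.0282·3/12) + 13.51·e^(−0.0282·4/12)
I = 6.1854 + 11.9554 + 13.3836 = 31.5244
F = (S − I)·e^(rT) = (394.91 − 31.5244) · e^(0.0282·5/12)
= 363.3856 · e^0.011750 = 363.3856 × 1.011819 = CHF 367.68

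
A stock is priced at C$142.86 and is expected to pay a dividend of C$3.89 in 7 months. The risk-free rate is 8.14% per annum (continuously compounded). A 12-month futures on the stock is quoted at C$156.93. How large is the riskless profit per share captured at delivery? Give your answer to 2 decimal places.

C$5.98 per share

PV(dividends) I = 3.89·e^(−0.0814·7/12) = 3.7096
Fair futures F* = (S − I)·e^(rT) = (142.86 − 3.7096)·e^0.081400 = 139.1504 × 1.084805 = 150.9510
Market C$156.93 > fair 150.9510: forward overpriced → cash-and-carry (borrow at r, buy the stock and collect the dividends, short the forward).
Profit at T = |F_mkt − F*| = |156.93 − 150.9510| = C$5.98 per share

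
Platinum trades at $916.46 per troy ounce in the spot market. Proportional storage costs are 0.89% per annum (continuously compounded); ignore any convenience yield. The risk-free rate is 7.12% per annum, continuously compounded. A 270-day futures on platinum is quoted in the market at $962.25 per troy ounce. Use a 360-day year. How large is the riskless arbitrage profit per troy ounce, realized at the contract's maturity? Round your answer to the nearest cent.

$10.95 per troy ounce

Fair futures: F* = S·e^(carry·T), with carry = (r + u) = 0.0712 + 0.0089 = 0.0801
F* = 916.46 · e^(0.0801 × 270/360) = 916.46 · e^0.060075 = 916.46 × 1.061916 = $973.2035
Market $962.25 < fair $973.2035: forward underpriced → reverse cash-and-carry (short spot, go long the forward).
At maturity, profit = |F_mkt − F*| = |962.25 − 973.2035| = $10.95 per troy ounce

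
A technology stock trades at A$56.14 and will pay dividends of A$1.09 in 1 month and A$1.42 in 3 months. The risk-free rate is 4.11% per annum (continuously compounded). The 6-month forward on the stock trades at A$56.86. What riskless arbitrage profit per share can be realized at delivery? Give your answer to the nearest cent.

A$2.10 per share

PV(dividends) I = 1.09·e^(−0.0411·1/12) + 1.42·e^(−0.0411·3/12) = 2.4918
Fair forward F* = (S − I)·e^(rT) = (56.14 − 2.4918)·e^0.020550 = 53.6482 × 1.020763 = 54.7621
Market A$56.86 > fair 54.7621: forward overpriced → cash-and-carry (borrow at r, buy the stock and collect the dividends, short the forward).
Profit at T = |F_mkt − F*| = |56.86 − 54.7621| = A$2.10 per share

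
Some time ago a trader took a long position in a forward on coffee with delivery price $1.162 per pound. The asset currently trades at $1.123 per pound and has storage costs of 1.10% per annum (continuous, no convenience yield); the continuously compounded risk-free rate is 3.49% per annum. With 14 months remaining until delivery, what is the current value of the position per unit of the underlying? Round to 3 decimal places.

Current fair forward for the remaining 14 months: F = S·e^((r + u)·T), (r + u) = 0.0349 + 0.0110 = 0.0459
F = 1.123 · e^(0.0459 × 14/12) = 1.123 × 1.055010 = 1.1848
Value of long forward = (F − K)·e^(−rT) = (1.1848 − 1.162) · e^(−0.0349·14/12)
= 0.0228 × 0.960101 = 0.022

$0.022 per pound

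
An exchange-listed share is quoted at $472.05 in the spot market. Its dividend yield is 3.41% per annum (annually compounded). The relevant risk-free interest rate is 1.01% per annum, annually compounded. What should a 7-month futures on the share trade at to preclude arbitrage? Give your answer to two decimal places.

F = S · (1+r)^T / (1+q)^T
= 472.05 × 1.005879 / 1.019753 = 472.05 × 0.986395
F = $465.63

$465.63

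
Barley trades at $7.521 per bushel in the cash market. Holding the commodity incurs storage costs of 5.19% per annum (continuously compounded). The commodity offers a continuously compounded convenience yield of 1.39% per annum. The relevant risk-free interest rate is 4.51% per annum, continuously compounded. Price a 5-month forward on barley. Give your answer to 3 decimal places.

Net carry = r + u − y = 0.0451 + 0.0519 − 0.0139 = 0.0831
F = S·e^((r+u−y)T) = 7.521 · e^(0.0831 × 5/12) = 7.521 · e^0.034625
= 7.521 × 1.035231 = $7.786 per bushel

$7.786 per bushel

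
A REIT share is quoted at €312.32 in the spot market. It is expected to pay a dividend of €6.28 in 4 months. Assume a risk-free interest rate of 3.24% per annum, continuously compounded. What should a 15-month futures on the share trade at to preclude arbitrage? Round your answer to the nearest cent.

€318.76

PV(dividends) I = 6.28·e^(−0.0324·4/12)
I = 6.2125
F = (S − I)·e^(rT) = (312.32 − 6.2125) · e^(0.0324·15/12)
= 306.1075 · e^0.040500 = 306.1075 × 1.041331 = €318.76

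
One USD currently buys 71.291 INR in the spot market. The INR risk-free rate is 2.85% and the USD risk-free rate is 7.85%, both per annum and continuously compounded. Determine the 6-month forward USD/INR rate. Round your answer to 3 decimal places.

69.531

F = S·e^((r_INR − r_USD)T) = 71.291 · e^((0.0285 − 0.0785) × 6/12)
= 71.291 · e^-0.025000 = 71.291 × 0.975310
F = 69.531 INR per USD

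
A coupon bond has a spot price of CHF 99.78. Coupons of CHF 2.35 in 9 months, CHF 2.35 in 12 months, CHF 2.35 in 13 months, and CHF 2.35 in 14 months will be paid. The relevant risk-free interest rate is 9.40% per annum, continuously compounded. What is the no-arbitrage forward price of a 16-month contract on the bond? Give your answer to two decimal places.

CHF 103.40

PV(coupons) I = 2.35·e^(−0.0940·9/12) + 2.35·e^(−0.0940·12/12) + 2.35·e^(−0.0940·13/12) + 2.35·e^(−0.0940·14/12)
I = 2.1900 + 2.1392 + 2.1225 + 2.1059 = 8.5576
F = (S − I)·e^(rT) = (99.78 − 8.5576) · e^(0.0940·16/12)
= 91.2224 · e^0.125333 = 91.2224 × 1.133526 = CHF 103.40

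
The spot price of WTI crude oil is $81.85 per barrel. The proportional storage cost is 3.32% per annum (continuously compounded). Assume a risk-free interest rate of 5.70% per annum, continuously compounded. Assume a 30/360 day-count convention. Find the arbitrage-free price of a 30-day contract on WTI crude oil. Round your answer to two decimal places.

$82.47 per barrel

Net carry = r + u − y = 0.0570 + 0.0332 − 0.0000 = 0.0902
F = S·e^((r+u−y)T) = 81.85 · e^(0.0902 × 30/360) = 81.85 · e^0.007517
= 81.85 × 1.007545 = $82.47 per barrel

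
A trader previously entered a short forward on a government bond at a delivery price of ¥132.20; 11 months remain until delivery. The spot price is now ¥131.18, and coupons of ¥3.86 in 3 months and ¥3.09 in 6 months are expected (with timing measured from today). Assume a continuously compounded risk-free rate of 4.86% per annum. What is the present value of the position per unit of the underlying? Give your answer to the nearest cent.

PV(remaining coupons) I = 3.86·e^(−0.0486·3/12) + 3.09·e^(−0.0486·6/12) = 6.8292
Current forward F = (S − I)·e^(rT) = (131.18 − 6.8292)·e^(0.0486·11/12) = 124.3508 × 1.045557 = 130.0158
Value (long) = (F − K)·e^(−rT) = (130.0158 − 132.20) × 0.956428 = -2.0890
Short position value = −(long value) = ¥2.09

¥2.09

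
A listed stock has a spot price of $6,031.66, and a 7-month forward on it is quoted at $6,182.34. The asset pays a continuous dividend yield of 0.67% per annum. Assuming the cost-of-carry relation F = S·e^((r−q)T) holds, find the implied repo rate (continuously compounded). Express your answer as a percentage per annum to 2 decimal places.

From F = S·e^((r−q)T): (r − q) = ln(F/S)/T
ln(6182.34/6031.66) = ln(1.024982) = 0.024675
(r − q) = 0.024675 / (7/12) = 0.042300
r = ln(F/S)/T + q = 0.042300 + 0.0067 = 0.049000
r = 4.90%

4.90%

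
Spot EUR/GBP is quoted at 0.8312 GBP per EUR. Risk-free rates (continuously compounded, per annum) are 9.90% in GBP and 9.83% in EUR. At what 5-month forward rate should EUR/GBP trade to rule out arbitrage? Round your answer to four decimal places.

F = S·e^((r_GBP − r_EUR)T) = 0.8312 · e^((0.0990 − 0.0983) × 5/12)
= 0.8312 · e^0.000292 = 0.8312 × 1.000292
F = 0.8314 GBP per EUR

0.8314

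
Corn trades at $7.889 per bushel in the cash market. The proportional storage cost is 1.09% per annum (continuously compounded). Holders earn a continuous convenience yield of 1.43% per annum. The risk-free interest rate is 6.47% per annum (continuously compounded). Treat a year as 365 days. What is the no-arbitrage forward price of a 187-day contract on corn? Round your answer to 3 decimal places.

Net carry = r + u − y = 0.0647 + 0.0109 − 0.0143 = 0.0613
F = S·e^((r+u−y)T) = 7.889 · e^(0.0613 × 187/365) = 7.889 · e^0.031406
= 7.889 × 1.031904 = $8.141 per bushel

$8.141 per bushel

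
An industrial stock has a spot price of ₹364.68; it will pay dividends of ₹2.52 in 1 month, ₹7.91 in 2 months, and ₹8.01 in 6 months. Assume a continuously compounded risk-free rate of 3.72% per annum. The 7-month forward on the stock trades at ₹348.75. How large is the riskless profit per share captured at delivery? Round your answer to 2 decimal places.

PV(dividends) I = 2.52·e^(−0.0372·1/12) + 7.91·e^(−0.0372·2/12) + 8.01·e^(−0.0372·6/12) = 18.2357
Fair forward F* = (S − I)·e^(rT) = (364.68 − 18.2357)·e^0.021700 = 346.4443 × 1.021937 = 354.0442
Market ₹348.75 < fair 354.0442: forward underpriced → reverse cash-and-carry (short the stock, invest proceeds at r, pay the dividends, go long the forward).
Profit at T = |F_mkt − F*| = |348.75 − 354.0442| = ₹5.29 per share

₹5.29 per share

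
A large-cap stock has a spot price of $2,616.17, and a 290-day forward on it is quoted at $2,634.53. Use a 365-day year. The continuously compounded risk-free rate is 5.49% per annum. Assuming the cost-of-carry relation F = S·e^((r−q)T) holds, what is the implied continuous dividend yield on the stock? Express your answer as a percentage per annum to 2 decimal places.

From F = S·e^((r−q)T): (r − q) = ln(F/S)/T
ln(2634.53/2616.17) = ln(1.007018) = 0.006993
(r − q) = 0.006993 / (290/365) = 0.008802
q = r − ln(F/S)/T = 0.0549 − 0.008802 = 0.046098
q = 4.61%

4.61%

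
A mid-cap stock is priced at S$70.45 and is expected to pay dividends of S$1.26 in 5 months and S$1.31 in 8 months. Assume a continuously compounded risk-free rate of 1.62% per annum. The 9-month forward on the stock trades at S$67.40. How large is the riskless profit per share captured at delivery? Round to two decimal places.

PV(dividends) I = 1.26·e^(−0.0162·5/12) + 1.31·e^(−0.0162·8/12) = 2.5475
Fair forward F* = (S − I)·e^(rT) = (70.45 − 2.5475)·e^0.012150 = 67.9025 × 1.012224 = 68.7325
Market S$67.40 < fair 68.7325: forward underpriced → reverse cash-and-carry (short the stock, invest proceeds at r, pay the dividends, go long the forward).
Profit at T = |F_mkt − F*| = |67.40 − 68.7325| = S$1.33 per share

S$1.33 per share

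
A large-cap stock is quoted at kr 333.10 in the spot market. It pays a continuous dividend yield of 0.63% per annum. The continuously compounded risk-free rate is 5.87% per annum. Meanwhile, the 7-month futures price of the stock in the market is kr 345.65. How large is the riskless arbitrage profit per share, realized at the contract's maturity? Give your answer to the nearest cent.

Fair futures: F* = S·e^(carry·T), with carry = (r − q) = 0.0587 − 0.0063 = 0.0524
F* = 333.10 · e^(0.0524 × 7/12) = 333.10 · e^0.030567 = 333.10 × 1.031039 = kr 343.4391
Market kr 345.65 > fair kr 343.4391: forward overpriced → cash-and-carry (buy spot, short the forward).
At maturity, profit = |F_mkt − F*| = |345.65 − 343.4391| = kr 2.21 per share

kr 2.21 per share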